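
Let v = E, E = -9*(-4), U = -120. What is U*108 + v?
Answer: -12924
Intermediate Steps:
E = 36
v = 36
U*108 + v = -120*108 + 36 = -12960 + 36 = -12924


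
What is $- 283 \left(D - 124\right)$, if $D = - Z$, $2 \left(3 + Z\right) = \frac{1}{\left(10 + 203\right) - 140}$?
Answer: $\frac{4999761}{146} \approx 34245.0$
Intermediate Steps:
$Z = - \frac{437}{146}$ ($Z = -3 + \frac{1}{2 \left(\left(10 + 203\right) - 140\right)} = -3 + \frac{1}{2 \left(213 - 140\right)} = -3 + \frac{1}{2 \cdot 73} = -3 + \frac{1}{2} \cdot \frac{1}{73} = -3 + \frac{1}{146} = - \frac{437}{146} \approx -2.9931$)
$D = \frac{437}{146}$ ($D = \left(-1\right) \left(- \frac{437}{146}\right) = \frac{437}{146} \approx 2.9931$)
$- 283 \left(D - 124\right) = - 283 \left(\frac{437}{146} - 124\right) = \left(-283\right) \left(- \frac{17667}{146}\right) = \frac{4999761}{146}$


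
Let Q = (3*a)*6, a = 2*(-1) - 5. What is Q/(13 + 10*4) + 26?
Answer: 1252/53 ≈ 23.623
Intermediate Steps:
a = -7 (a = -2 - 5 = -7)
Q = -126 (Q = (3*(-7))*6 = -21*6 = -126)
Q/(13 + 10*4) + 26 = -126/(13 + 10*4) + 26 = -126/(13 + 40) + 26 = -126/53 + 26 = 1252/53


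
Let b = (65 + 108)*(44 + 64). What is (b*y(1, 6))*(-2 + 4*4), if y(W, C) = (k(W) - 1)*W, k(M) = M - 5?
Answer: -1307880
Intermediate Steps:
k(M) = -5 + M
y(W, C) = W*(-6 + W) (y(W, C) = ((-5 + W) - 1)*W = (-6 + W)*W = W*(-6 + W))
b = 18684 (b = 173*108 = 18684)
(b*y(1, 6))*(-2 + 4*4) = (18684*(1*(-6 + 1)))*(-2 + 4*4) = (18684*(1*(-5)))*(-2 + 16) = (18684*(-5))*14 = -93420*14 = -1307880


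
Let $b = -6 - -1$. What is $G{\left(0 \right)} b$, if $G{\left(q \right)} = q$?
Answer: $0$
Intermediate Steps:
$b = -5$ ($b = -6 + 1 = -5$)
$G{\left(0 \right)} b = 0 \left(-5\right) = 0$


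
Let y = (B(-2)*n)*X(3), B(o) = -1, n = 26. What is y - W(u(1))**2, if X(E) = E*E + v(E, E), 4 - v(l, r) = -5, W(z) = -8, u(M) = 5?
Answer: -532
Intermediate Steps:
v(l, r) = 9 (v(l, r) = 4 - 1*(-5) = 4 + 5 = 9)
X(E) = 9 + E**2 (X(E) = E*E + 9 = E**2 + 9 = 9 + E**2)
y = -468 (y = (-1*26)*(9 + 3**2) = -26*(9 + 9) = -26*18 = -468)
y - W(u(1))**2 = -468 - 1*(-8)**2 = -468 - 1*64 = -468 - 64 = -532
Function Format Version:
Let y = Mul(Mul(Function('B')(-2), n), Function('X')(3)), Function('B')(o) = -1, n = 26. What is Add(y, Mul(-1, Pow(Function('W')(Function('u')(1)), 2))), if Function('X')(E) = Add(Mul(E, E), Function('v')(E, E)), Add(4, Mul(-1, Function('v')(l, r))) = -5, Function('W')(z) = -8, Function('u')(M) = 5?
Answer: -532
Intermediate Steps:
Function('v')(l, r) = 9 (Function('v')(l, r) = Add(4, Mul(-1, -5)) = Add(4, 5) = 9)
Function('X')(E) = Add(9, Pow(E, 2)) (Function('X')(E) = Add(Mul(E, E), 9) = Add(Pow(E, 2), 9) = Add(9, Pow(E, 2)))
y = -468 (y = Mul(Mul(-1, 26), Add(9, Pow(3, 2))) = Mul(-26, Add(9, 9)) = Mul(-26, 18) = -468)
Add(y, Mul(-1, Pow(Function('W')(Function('u')(1)), 2))) = Add(-468, Mul(-1, Pow(-8, 2))) = Add(-468, Mul(-1, 64)) = Add(-468, -64) = -532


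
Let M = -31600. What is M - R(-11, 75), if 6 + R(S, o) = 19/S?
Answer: -347515/11 ≈ -31592.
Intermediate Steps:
R(S, o) = -6 + 19/S
M - R(-11, 75) = -31600 - (-6 + 19/(-11)) = -31600 - (-6 + 19*(-1/11)) = -31600 - (-6 - 19/11) = -31600 - 1*(-85/11) = -31600 + 85/11 = -347515/11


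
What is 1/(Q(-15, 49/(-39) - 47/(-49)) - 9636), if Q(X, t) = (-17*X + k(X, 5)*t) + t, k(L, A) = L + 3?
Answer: -1911/17920843 ≈ -0.00010664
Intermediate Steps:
k(L, A) = 3 + L
Q(X, t) = t - 17*X + t*(3 + X) (Q(X, t) = (-17*X + (3 + X)*t) + t = (-17*X + t*(3 + X)) + t = t - 17*X + t*(3 + X))
1/(Q(-15, 49/(-39) - 47/(-49)) - 9636) = 1/(((49/(-39) - 47/(-49)) - 17*(-15) + (49/(-39) - 47/(-49))*(3 - 15)) - 9636) = 1/(((49*(-1/39) - 47*(-1/49)) + 255 + (49*(-1/39) - 47*(-1/49))*(-12)) - 9636) = 1/(((-49/39 + 47/49) + 255 + (-49/39 + 47/49)*(-12)) - 9636) = 1/((-568/1911 + 255 - 568/1911*(-12)) - 9636) = 1/((-568/1911 + 255 + 2272/637) - 9636) = 1/(493553/1911 - 9636) = 1/(-17920843/1911) = -1911/17920843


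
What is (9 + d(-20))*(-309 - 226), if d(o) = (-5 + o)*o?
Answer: -272315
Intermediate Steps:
d(o) = o*(-5 + o)
(9 + d(-20))*(-309 - 226) = (9 - 20*(-5 - 20))*(-309 - 226) = (9 - 20*(-25))*(-535) = (9 + 500)*(-535) = 509*(-535) = -272315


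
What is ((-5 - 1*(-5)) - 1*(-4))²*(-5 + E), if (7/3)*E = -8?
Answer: -944/7 ≈ -134.86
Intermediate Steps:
E = -24/7 (E = (3/7)*(-8) = -24/7 ≈ -3.4286)
((-5 - 1*(-5)) - 1*(-4))²*(-5 + E) = ((-5 - 1*(-5)) - 1*(-4))²*(-5 - 24/7) = ((-5 + 5) + 4)²*(-59/7) = (0 + 4)²*(-59/7) = 4²*(-59/7) = 16*(-59/7) = -944/7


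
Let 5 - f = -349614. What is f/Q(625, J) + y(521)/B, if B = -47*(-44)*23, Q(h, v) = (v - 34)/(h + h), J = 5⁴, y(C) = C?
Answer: 20786597952911/28110324 ≈ 7.3947e+5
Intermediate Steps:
f = 349619 (f = 5 - 1*(-349614) = 5 + 349614 = 349619)
J = 625
Q(h, v) = (-34 + v)/(2*h) (Q(h, v) = (-34 + v)/((2*h)) = (-34 + v)*(1/(2*h)) = (-34 + v)/(2*h))
B = 47564 (B = 2068*23 = 47564)
f/Q(625, J) + y(521)/B = 349619/(((½)*(-34 + 625)/625)) + 521/47564 = 349619/(((½)*(1/625)*591)) + 521*(1/47564) = 349619/(591/1250) + 521/47564 = 349619*(1250/591) + 521/47564 = 437023750/591 + 521/47564 = 20786597952911/28110324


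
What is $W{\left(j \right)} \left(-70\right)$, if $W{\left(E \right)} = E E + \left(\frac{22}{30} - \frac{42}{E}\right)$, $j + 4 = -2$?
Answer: $- \frac{9184}{3} \approx -3061.3$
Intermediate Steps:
$j = -6$ ($j = -4 - 2 = -6$)
$W{\left(E \right)} = \frac{11}{15} + E^{2} - \frac{42}{E}$ ($W{\left(E \right)} = E^{2} + \left(22 \cdot \frac{1}{30} - \frac{42}{E}\right) = E^{2} + \left(\frac{11}{15} - \frac{42}{E}\right) = \frac{11}{15} + E^{2} - \frac{42}{E}$)
$W{\left(j \right)} \left(-70\right) = \left(\frac{11}{15} + \left(-6\right)^{2} - \frac{42}{-6}\right) \left(-70\right) = \left(\frac{11}{15} + 36 - -7\right) \left(-70\right) = \left(\frac{11}{15} + 36 + 7\right) \left(-70\right) = \frac{656}{15} \left(-70\right) = - \frac{9184}{3}$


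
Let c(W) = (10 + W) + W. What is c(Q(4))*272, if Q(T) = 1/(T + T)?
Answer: 2788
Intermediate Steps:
Q(T) = 1/(2*T)
c(W) = 10 + 2*W
c(Q(4))*272 = (10 + 2*((½)/4))*272 = (10 + 2*((½)*(¼)))*272 = (10 + 2*(⅛))*272 = (10 + ¼)*272 = (41/4)*272 = 2788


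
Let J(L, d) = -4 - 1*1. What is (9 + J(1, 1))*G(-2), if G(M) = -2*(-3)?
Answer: 24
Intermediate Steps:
G(M) = 6
J(L, d) = -5 (J(L, d) = -4 - 1 = -5)
(9 + J(1, 1))*G(-2) = (9 - 5)*6 = 4*6 = 24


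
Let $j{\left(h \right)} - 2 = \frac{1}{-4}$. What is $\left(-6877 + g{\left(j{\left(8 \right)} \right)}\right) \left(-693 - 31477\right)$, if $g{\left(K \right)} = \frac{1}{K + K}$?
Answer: $\frac{1548567290}{7} \approx 2.2122 \cdot 10^{8}$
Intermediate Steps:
$j{\left(h \right)} = \frac{7}{4}$ ($j{\left(h \right)} = 2 + \frac{1}{-4} = 2 - \frac{1}{4} = \frac{7}{4}$)
$g{\left(K \right)} = \frac{1}{2 K}$
$\left(-6877 + g{\left(j{\left(8 \right)} \right)}\right) \left(-693 - 31477\right) = \left(-6877 + \frac{1}{2 \cdot \frac{7}{4}}\right) \left(-693 - 31477\right) = \left(-6877 + \frac{1}{2} \cdot \frac{4}{7}\right) \left(-32170\right) = \left(-6877 + \frac{2}{7}\right) \left(-32170\right) = \left(- \frac{48137}{7}\right) \left(-32170\right) = \frac{1548567290}{7}$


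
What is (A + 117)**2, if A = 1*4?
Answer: 14641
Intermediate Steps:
A = 4
(A + 117)**2 = (4 + 117)**2 = 121**2 = 14641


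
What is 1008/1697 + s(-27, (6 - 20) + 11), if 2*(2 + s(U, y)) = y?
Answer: -9863/3394 ≈ -2.9060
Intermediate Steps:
s(U, y) = -2 + y/2
1008/1697 + s(-27, (6 - 20) + 11) = 1008/1697 + (-2 + ((6 - 20) + 11)/2) = 1008*(1/1697) + (-2 + (-14 + 11)/2) = 1008/1697 + (-2 + (1/2)*(-3)) = 1008/1697 + (-2 - 3/2) = 1008/1697 - 7/2 = -9863/3394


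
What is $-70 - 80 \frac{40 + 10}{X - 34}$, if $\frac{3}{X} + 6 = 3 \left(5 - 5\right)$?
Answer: $\frac{3170}{69} \approx 45.942$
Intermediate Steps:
$X = - \frac{1}{2}$ ($X = \frac{3}{-6 + 3 \left(5 - 5\right)} = \frac{3}{-6 + 3 \cdot 0} = \frac{3}{-6 + 0} = \frac{3}{-6} = 3 \left(- \frac{1}{6}\right) = - \frac{1}{2} \approx -0.5$)
$-70 - 80 \frac{40 + 10}{X - 34} = -70 - 80 \frac{40 + 10}{- \frac{1}{2} - 34} = -70 - 80 \frac{50}{- \frac{69}{2}} = -70 - 80 \cdot 50 \left(- \frac{2}{69}\right) = -70 - - \frac{8000}{69} = -70 + \frac{8000}{69} = \frac{3170}{69}$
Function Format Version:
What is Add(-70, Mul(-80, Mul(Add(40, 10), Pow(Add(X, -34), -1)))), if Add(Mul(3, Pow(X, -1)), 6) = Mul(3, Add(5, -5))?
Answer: Rational(3170, 69) ≈ 45.942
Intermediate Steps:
X = Rational(-1, 2) (X = Mul(3, Pow(Add(-6, Mul(3, Add(5, -5))), -1)) = Mul(3, Pow(Add(-6, Mul(3, 0)), -1)) = Mul(3, Pow(Add(-6, 0), -1)) = Mul(3, Pow(-6, -1)) = Mul(3, Rational(-1, 6)) = Rational(-1, 2) ≈ -0.50000)
Add(-70, Mul(-80, Mul(Add(40, 10), Pow(Add(X, -34), -1)))) = Add(-70, Mul(-80, Mul(Add(40, 10), Pow(Add(Rational(-1, 2), -34), -1)))) = Add(-70, Mul(-80, Mul(50, Pow(Rational(-69, 2), -1)))) = Add(-70, Mul(-80, Mul(50, Rational(-2, 69)))) = Add(-70, Mul(-80, Rational(-100, 69))) = Add(-70, Rational(8000, 69)) = Rational(3170, 69)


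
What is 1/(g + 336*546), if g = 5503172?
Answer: 1/5686628 ≈ 1.7585e-7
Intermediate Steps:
1/(g + 336*546) = 1/(5503172 + 336*546) = 1/(5503172 + 183456) = 1/5686628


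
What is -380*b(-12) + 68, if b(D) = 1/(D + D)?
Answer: 503/6 ≈ 83.833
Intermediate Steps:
b(D) = 1/(2*D)
-380*b(-12) + 68 = -190/(-12) + 68 = -190*(-1)/12 + 68 = -380*(-1/24) + 68 = 95/6 + 68 = 503/6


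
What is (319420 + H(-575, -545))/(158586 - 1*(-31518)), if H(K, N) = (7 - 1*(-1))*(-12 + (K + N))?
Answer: 77591/47526 ≈ 1.6326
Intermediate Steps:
H(K, N) = -96 + 8*K + 8*N (H(K, N) = (7 + 1)*(-12 + K + N) = 8*(-12 + K + N) = -96 + 8*K + 8*N)
(319420 + H(-575, -545))/(158586 - 1*(-31518)) = (319420 + (-96 + 8*(-575) + 8*(-545)))/(158586 - 1*(-31518)) = (319420 + (-96 - 4600 - 4360))/(158586 + 31518) = (319420 - 9056)/190104 = 310364*(1/190104) = 77591/47526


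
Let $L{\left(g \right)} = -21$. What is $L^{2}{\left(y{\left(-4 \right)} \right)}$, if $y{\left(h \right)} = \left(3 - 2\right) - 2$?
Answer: $441$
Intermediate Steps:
$y{\left(h \right)} = -1$ ($y{\left(h \right)} = 1 - 2 = -1$)
$L^{2}{\left(y{\left(-4 \right)} \right)} = \left(-21\right)^{2} = 441$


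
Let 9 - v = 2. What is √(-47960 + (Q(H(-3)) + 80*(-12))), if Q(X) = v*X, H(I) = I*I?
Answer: I*√48857 ≈ 221.04*I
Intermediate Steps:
v = 7 (v = 9 - 1*2 = 9 - 2 = 7)
H(I) = I²
Q(X) = 7*X
√(-47960 + (Q(H(-3)) + 80*(-12))) = √(-47960 + (7*(-3)² + 80*(-12))) = √(-47960 + (7*9 - 960)) = √(-47960 + (63 - 960)) = √(-47960 - 897) = √(-48857) = I*√48857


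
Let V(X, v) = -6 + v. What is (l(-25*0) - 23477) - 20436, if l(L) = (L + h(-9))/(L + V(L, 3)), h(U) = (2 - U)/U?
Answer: -1185640/27 ≈ -43913.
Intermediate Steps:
h(U) = (2 - U)/U
l(L) = (-11/9 + L)/(-3 + L) (l(L) = (L + (2 - 1*(-9))/(-9))/(L + (-6 + 3)) = (L - (2 + 9)/9)/(L - 3) = (L - ⅑*11)/(-3 + L) = (L - 11/9)/(-3 + L) = (-11/9 + L)/(-3 + L))
(l(-25*0) - 23477) - 20436 = ((-11/9 - 25*0)/(-3 - 25*0) - 23477) - 20436 = ((-11/9 + 0)/(-3 + 0) - 23477) - 20436 = (-11/9/(-3) - 23477) - 20436 = (-⅓*(-11/9) - 23477) - 20436 = (11/27 - 23477) - 20436 = -633868/27 - 20436 = -1185640/27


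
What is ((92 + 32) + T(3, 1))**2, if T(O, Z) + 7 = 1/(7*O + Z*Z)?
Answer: 6630625/484 ≈ 13700.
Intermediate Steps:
T(O, Z) = -7 + 1/(Z**2 + 7*O) (T(O, Z) = -7 + 1/(7*O + Z*Z) = -7 + 1/(7*O + Z**2) = -7 + 1/(Z**2 + 7*O))
((92 + 32) + T(3, 1))**2 = ((92 + 32) + (1 - 49*3 - 7*1**2)/(1**2 + 7*3))**2 = (124 + (1 - 147 - 7*1)/(1 + 21))**2 = (124 + (1 - 147 - 7)/22)**2 = (124 + (1/22)*(-153))**2 = (124 - 153/22)**2 = (2575/22)**2 = 6630625/484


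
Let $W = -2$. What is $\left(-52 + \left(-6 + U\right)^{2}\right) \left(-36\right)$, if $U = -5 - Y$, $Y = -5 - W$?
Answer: $-432$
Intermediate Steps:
$Y = -3$ ($Y = -5 - -2 = -5 + 2 = -3$)
$U = -2$ ($U = -5 - -3 = -5 + 3 = -2$)
$\left(-52 + \left(-6 + U\right)^{2}\right) \left(-36\right) = \left(-52 + \left(-6 - 2\right)^{2}\right) \left(-36\right) = \left(-52 + \left(-8\right)^{2}\right) \left(-36\right) = \left(-52 + 64\right) \left(-36\right) = 12 \left(-36\right) = -432$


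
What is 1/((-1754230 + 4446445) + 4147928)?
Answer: 1/6840143 ≈ 1.4620e-7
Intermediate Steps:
1/((-1754230 + 4446445) + 4147928) = 1/(2692215 + 4147928) = 1/6840143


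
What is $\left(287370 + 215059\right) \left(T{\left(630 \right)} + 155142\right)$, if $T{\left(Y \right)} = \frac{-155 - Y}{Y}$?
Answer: $\frac{9821348948315}{126} \approx 7.7947 \cdot 10^{10}$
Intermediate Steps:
$T{\left(Y \right)} = \frac{-155 - Y}{Y}$
$\left(287370 + 215059\right) \left(T{\left(630 \right)} + 155142\right) = \left(287370 + 215059\right) \left(\frac{-155 - 630}{630} + 155142\right) = 502429 \left(\frac{-155 - 630}{630} + 155142\right) = 502429 \left(\frac{1}{630} \left(-785\right) + 155142\right) = 502429 \left(- \frac{157}{126} + 155142\right) = 502429 \cdot \frac{19547735}{126} = \frac{9821348948315}{126}$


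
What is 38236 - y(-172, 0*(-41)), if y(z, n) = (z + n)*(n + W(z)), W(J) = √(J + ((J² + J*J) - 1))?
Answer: 38236 + 516*√6555 ≈ 80013.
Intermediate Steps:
W(J) = √(-1 + J + 2*J²) (W(J) = √(J + ((J² + J²) - 1)) = √(J + (2*J² - 1)) = √(J + (-1 + 2*J²)) = √(-1 + J + 2*J²))
y(z, n) = (n + z)*(n + √(-1 + z + 2*z²)) (y(z, n) = (z + n)*(n + √(-1 + z + 2*z²)) = (n + z)*(n + √(-1 + z + 2*z²)))
38236 - y(-172, 0*(-41)) = 38236 - ((0*(-41))² + (0*(-41))*(-172) + (0*(-41))*√(-1 - 172 + 2*(-172)²) - 172*√(-1 - 172 + 2*(-172)²)) = 38236 - (0² + 0*(-172) + 0*√(-1 - 172 + 2*29584) - 172*√(-1 - 172 + 2*29584)) = 38236 - (0 + 0 + 0*√(-1 - 172 + 59168) - 172*√(-1 - 172 + 59168)) = 38236 - (0 + 0 + 0*√58995 - 516*√6555) = 38236 - (0 + 0 + 0*(3*√6555) - 516*√6555) = 38236 - (0 + 0 + 0 - 516*√6555) = 38236 - (-516)*√6555 = 38236 + 516*√6555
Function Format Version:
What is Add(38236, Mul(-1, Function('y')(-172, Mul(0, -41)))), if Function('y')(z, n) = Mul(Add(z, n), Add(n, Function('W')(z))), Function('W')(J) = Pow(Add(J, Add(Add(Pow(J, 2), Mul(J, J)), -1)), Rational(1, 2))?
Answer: Add(38236, Mul(516, Pow(6555, Rational(1, 2)))) ≈ 80013.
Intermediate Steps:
Function('W')(J) = Pow(Add(-1, J, Mul(2, Pow(J, 2))), Rational(1, 2)) (Function('W')(J) = Pow(Add(J, Add(Add(Pow(J, 2), Pow(J, 2)), -1)), Rational(1, 2)) = Pow(Add(J, Add(Mul(2, Pow(J, 2)), -1)), Rational(1, 2)) = Pow(Add(J, Add(-1, Mul(2, Pow(J, 2)))), Rational(1, 2)) = Pow(Add(-1, J, Mul(2, Pow(J, 2))), Rational(1, 2)))
Function('y')(z, n) = Mul(Add(n, z), Add(n, Pow(Add(-1, z, Mul(2, Pow(z, 2))), Rational(1, 2)))) (Function('y')(z, n) = Mul(Add(z, n), Add(n, Pow(Add(-1, z, Mul(2, Pow(z, 2))), Rational(1, 2)))) = Mul(Add(n, z), Add(n, Pow(Add(-1, z, Mul(2, Pow(z, 2))), Rational(1, 2)))))
Add(38236, Mul(-1, Function('y')(-172, Mul(0, -41)))) = Add(38236, Mul(-1, Add(Pow(Mul(0, -41), 2), Mul(Mul(0, -41), -172), Mul(Mul(0, -41), Pow(Add(-1, -172, Mul(2, Pow(-172, 2))), Rational(1, 2))), Mul(-172, Pow(Add(-1, -172, Mul(2, Pow(-172, 2))), Rational(1, 2)))))) = Add(38236, Mul(-1, Add(Pow(0, 2), Mul(0, -172), Mul(0, Pow(Add(-1, -172, Mul(2, 29584)), Rational(1, 2))), Mul(-172, Pow(Add(-1, -172, Mul(2, 29584)), Rational(1, 2)))))) = Add(38236, Mul(-1, Add(0, 0, Mul(0, Pow(Add(-1, -172, 59168), Rational(1, 2))), Mul(-172, Pow(Add(-1, -172, 59168), Rational(1, 2)))))) = Add(38236, Mul(-1, Add(0, 0, Mul(0, Pow(58995, Rational(1, 2))), Mul(-172, Pow(58995, Rational(1, 2)))))) = Add(38236, Mul(-1, Add(0, 0, Mul(0, Mul(3, Pow(6555, Rational(1, 2)))), Mul(-172, Mul(3, Pow(6555, Rational(1, 2))))))) = Add(38236, Mul(-1, Add(0, 0, 0, Mul(-516, Pow(6555, Rational(1, 2)))))) = Add(38236, Mul(-1, Mul(-516, Pow(6555, Rational(1, 2))))) = Add(38236, Mul(516, Pow(6555, Rational(1, 2))))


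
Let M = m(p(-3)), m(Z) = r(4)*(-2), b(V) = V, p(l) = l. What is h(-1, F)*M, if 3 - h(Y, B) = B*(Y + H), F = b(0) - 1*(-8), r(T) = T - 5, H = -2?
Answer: 54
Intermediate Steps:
r(T) = -5 + T
F = 8 (F = 0 - 1*(-8) = 0 + 8 = 8)
m(Z) = 2 (m(Z) = (-5 + 4)*(-2) = -1*(-2) = 2)
h(Y, B) = 3 - B*(-2 + Y) (h(Y, B) = 3 - B*(Y - 2) = 3 - B*(-2 + Y))
M = 2
h(-1, F)*M = (3 + 2*8 - 1*8*(-1))*2 = (3 + 16 + 8)*2 = 27*2 = 54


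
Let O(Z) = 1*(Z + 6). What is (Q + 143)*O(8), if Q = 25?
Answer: 2352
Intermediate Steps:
O(Z) = 6 + Z (O(Z) = 1*(6 + Z) = 6 + Z)
(Q + 143)*O(8) = (25 + 143)*(6 + 8) = 168*14 = 2352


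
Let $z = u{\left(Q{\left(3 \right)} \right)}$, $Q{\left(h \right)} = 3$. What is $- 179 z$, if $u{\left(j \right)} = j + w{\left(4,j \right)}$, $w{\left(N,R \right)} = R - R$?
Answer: $-537$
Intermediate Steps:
$w{\left(N,R \right)} = 0$
$u{\left(j \right)} = j$ ($u{\left(j \right)} = j + 0 = j$)
$z = 3$
$- 179 z = \left(-179\right) 3 = -537$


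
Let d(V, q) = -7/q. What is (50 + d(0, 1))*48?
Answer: 2064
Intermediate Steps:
(50 + d(0, 1))*48 = (50 - 7/1)*48 = (50 - 7*1)*48 = (50 - 7)*48 = 43*48 = 2064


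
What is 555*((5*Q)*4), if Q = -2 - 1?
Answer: -33300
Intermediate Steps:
Q = -3
555*((5*Q)*4) = 555*((5*(-3))*4) = 555*(-15*4) = 555*(-60) = -33300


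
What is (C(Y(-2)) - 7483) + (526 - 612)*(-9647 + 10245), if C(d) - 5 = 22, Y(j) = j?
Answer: -58884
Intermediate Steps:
C(d) = 27 (C(d) = 5 + 22 = 27)
(C(Y(-2)) - 7483) + (526 - 612)*(-9647 + 10245) = (27 - 7483) + (526 - 612)*(-9647 + 10245) = -7456 - 86*598 = -7456 - 51428 = -58884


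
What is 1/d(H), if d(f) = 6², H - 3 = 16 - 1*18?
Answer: 1/36 ≈ 0.027778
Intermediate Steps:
H = 1 (H = 3 + (16 - 1*18) = 3 + (16 - 18) = 3 - 2 = 1)
d(f) = 36
1/d(H) = 1/36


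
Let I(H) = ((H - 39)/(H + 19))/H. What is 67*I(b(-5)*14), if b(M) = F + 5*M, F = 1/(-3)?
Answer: -237381/1071448 ≈ -0.22155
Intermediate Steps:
F = -1/3 ≈ -0.33333
b(M) = -1/3 + 5*M
I(H) = (-39 + H)/(H*(19 + H)) (I(H) = ((-39 + H)/(19 + H))/H = (-39 + H)/(H*(19 + H)))
67*I(b(-5)*14) = 67*((-39 + (-1/3 + 5*(-5))*14)/((((-1/3 + 5*(-5))*14))*(19 + (-1/3 + 5*(-5))*14))) = 67*((-39 + (-1/3 - 25)*14)/((((-1/3 - 25)*14))*(19 + (-1/3 - 25)*14))) = 67*((-39 - 76/3*14)/(((-76/3*14))*(19 - 76/3*14))) = 67*((-39 - 1064/3)/((-1064/3)*(19 - 1064/3))) = 67*(-3/1064*(-1181/3)/(-1007/3)) = 67*(-3/1064*(-3/1007)*(-1181/3)) = 67*(-3543/1071448) = -237381/1071448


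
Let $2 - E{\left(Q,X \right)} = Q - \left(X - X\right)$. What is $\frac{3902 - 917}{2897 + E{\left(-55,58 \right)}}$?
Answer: $\frac{2985}{2954} \approx 1.0105$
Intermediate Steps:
$E{\left(Q,X \right)} = 2 - Q$ ($E{\left(Q,X \right)} = 2 - \left(Q - \left(X - X\right)\right) = 2 - \left(Q - 0\right) = 2 - \left(Q + 0\right) = 2 - Q$)
$\frac{3902 - 917}{2897 + E{\left(-55,58 \right)}} = \frac{3902 - 917}{2897 + \left(2 - -55\right)} = \frac{2985}{2897 + \left(2 + 55\right)} = \frac{2985}{2897 + 57} = \frac{2985}{2954}$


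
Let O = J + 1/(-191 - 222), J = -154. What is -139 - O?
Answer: 6196/413 ≈ 15.002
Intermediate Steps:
O = -63603/413 (O = -154 + 1/(-191 - 222) = -154 + 1/(-413) = -154 - 1/413 = -63603/413 ≈ -154.00)
-139 - O = -139 - 1*(-63603/413) = -139 + 63603/413 = 6196/413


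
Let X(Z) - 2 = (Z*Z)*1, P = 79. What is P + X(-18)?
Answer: 405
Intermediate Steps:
X(Z) = 2 + Z² (X(Z) = 2 + (Z*Z)*1 = 2 + Z²*1 = 2 + Z²)
P + X(-18) = 79 + (2 + (-18)²) = 79 + (2 + 324) = 79 + 326 = 405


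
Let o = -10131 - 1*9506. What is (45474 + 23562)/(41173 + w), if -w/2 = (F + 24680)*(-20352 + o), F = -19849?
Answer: 69036/386414891 ≈ 0.00017866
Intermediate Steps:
o = -19637 (o = -10131 - 9506 = -19637)
w = 386373718 (w = -2*(-19849 + 24680)*(-20352 - 19637) = -9662*(-39989) = -2*(-193186859) = 386373718)
(45474 + 23562)/(41173 + w) = (45474 + 23562)/(41173 + 386373718) = 69036/386414891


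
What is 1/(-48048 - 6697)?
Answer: -1/54745 ≈ -1.8266e-5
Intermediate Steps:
1/(-48048 - 6697) = 1/(-54745) = -1/54745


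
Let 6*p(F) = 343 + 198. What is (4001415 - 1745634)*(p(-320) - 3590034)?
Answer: -16196254180601/2 ≈ -8.0981e+12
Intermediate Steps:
p(F) = 541/6 (p(F) = (343 + 198)/6 = (⅙)*541 = 541/6)
(4001415 - 1745634)*(p(-320) - 3590034) = (4001415 - 1745634)*(541/6 - 3590034) = 2255781*(-21539663/6) = -16196254180601/2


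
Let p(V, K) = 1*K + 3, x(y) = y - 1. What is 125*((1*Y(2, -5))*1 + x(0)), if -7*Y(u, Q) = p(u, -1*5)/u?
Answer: -750/7 ≈ -107.14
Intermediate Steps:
x(y) = -1 + y
p(V, K) = 3 + K (p(V, K) = K + 3 = 3 + K)
Y(u, Q) = 2/(7*u) (Y(u, Q) = -(3 - 1*5)/(7*u) = -(3 - 5)/(7*u) = -(-2)/(7*u) = 2/(7*u))
125*((1*Y(2, -5))*1 + x(0)) = 125*((1*((2/7)/2))*1 + (-1 + 0)) = 125*((1*((2/7)*(½)))*1 - 1) = 125*((1*(⅐))*1 - 1) = 125*((⅐)*1 - 1) = 125*(⅐ - 1) = 125*(-6/7) = -750/7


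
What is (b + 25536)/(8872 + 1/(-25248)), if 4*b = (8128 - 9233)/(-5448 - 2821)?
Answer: 5331303556392/1852258108595 ≈ 2.8783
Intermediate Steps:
b = 1105/33076 (b = ((8128 - 9233)/(-5448 - 2821))/4 = (-1105/(-8269))/4 = (-1105*(-1/8269))/4 = (1/4)*(1105/8269) = 1105/33076 ≈ 0.033408)
(b + 25536)/(8872 + 1/(-25248)) = (1105/33076 + 25536)/(8872 + 1/(-25248)) = 844629841/(33076*(8872 - 1/25248)) = 844629841/(33076*(224000255/25248)) = (844629841/33076)*(25248/224000255) = 5331303556392/1852258108595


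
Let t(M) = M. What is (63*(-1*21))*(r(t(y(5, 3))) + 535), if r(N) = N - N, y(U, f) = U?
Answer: -707805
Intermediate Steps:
r(N) = 0
(63*(-1*21))*(r(t(y(5, 3))) + 535) = (63*(-1*21))*(0 + 535) = (63*(-21))*535 = -1323*535 = -707805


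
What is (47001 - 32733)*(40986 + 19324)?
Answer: 860503080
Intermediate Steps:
(47001 - 32733)*(40986 + 19324) = 14268*60310 = 860503080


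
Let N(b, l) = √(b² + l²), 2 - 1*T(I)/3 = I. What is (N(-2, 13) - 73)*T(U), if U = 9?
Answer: 1533 - 21*√173 ≈ 1256.8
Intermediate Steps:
T(I) = 6 - 3*I
(N(-2, 13) - 73)*T(U) = (√((-2)² + 13²) - 73)*(6 - 3*9) = (√(4 + 169) - 73)*(6 - 27) = (√173 - 73)*(-21) = (-73 + √173)*(-21) = 1533 - 21*√173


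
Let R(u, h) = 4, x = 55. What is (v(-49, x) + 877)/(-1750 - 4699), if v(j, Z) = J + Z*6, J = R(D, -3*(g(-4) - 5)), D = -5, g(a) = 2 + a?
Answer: -1211/6449 ≈ -0.18778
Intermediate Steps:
J = 4
v(j, Z) = 4 + 6*Z (v(j, Z) = 4 + Z*6 = 4 + 6*Z)
(v(-49, x) + 877)/(-1750 - 4699) = ((4 + 6*55) + 877)/(-1750 - 4699) = ((4 + 330) + 877)/(-6449) = (334 + 877)*(-1/6449) = 1211*(-1/6449) = -1211/6449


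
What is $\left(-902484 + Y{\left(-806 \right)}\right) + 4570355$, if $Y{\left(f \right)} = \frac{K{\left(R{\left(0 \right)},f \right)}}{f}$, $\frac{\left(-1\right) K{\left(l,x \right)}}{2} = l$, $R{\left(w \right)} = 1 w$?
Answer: $3667871$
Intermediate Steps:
$R{\left(w \right)} = w$
$K{\left(l,x \right)} = - 2 l$
$Y{\left(f \right)} = 0$ ($Y{\left(f \right)} = \frac{\left(-2\right) 0}{f} = \frac{0}{f} = 0$)
$\left(-902484 + Y{\left(-806 \right)}\right) + 4570355 = \left(-902484 + 0\right) + 4570355 = -902484 + 4570355 = 3667871$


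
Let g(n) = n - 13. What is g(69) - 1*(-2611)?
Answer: 2667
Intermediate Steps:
g(n) = -13 + n
g(69) - 1*(-2611) = (-13 + 69) - 1*(-2611) = 56 + 2611 = 2667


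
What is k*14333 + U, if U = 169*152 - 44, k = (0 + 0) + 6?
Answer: 111642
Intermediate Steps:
k = 6 (k = 0 + 6 = 6)
U = 25644 (U = 25688 - 44 = 25644)
k*14333 + U = 6*14333 + 25644 = 85998 + 25644 = 111642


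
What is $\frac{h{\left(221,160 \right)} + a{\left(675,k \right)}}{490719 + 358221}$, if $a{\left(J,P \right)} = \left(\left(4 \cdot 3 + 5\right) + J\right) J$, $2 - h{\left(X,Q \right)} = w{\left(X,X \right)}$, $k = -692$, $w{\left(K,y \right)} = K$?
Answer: $\frac{155627}{282980} \approx 0.54996$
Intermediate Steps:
$h{\left(X,Q \right)} = 2 - X$
$a{\left(J,P \right)} = J \left(17 + J\right)$ ($a{\left(J,P \right)} = \left(\left(12 + 5\right) + J\right) J = \left(17 + J\right) J = J \left(17 + J\right)$)
$\frac{h{\left(221,160 \right)} + a{\left(675,k \right)}}{490719 + 358221} = \frac{\left(2 - 221\right) + 675 \left(17 + 675\right)}{490719 + 358221} = \frac{\left(2 - 221\right) + 675 \cdot 692}{848940} = \left(-219 + 467100\right) \frac{1}{848940} = 466881 \cdot \frac{1}{848940} = \frac{155627}{282980}$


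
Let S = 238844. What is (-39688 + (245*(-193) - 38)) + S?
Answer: 151833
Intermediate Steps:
(-39688 + (245*(-193) - 38)) + S = (-39688 + (245*(-193) - 38)) + 238844 = (-39688 + (-47285 - 38)) + 238844 = (-39688 - 47323) + 238844 = -87011 + 238844 = 151833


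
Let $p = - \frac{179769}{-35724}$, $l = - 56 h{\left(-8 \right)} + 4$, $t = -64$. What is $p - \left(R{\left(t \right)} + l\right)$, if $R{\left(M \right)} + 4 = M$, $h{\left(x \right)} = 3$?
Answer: $\frac{2822579}{11908} \approx 237.03$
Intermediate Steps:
$R{\left(M \right)} = -4 + M$
$l = -164$ ($l = \left(-56\right) 3 + 4 = -168 + 4 = -164$)
$p = \frac{59923}{11908}$ ($p = \left(-179769\right) \left(- \frac{1}{35724}\right) = \frac{59923}{11908} \approx 5.0322$)
$p - \left(R{\left(t \right)} + l\right) = \frac{59923}{11908} - \left(\left(-4 - 64\right) - 164\right) = \frac{59923}{11908} - \left(-68 - 164\right) = \frac{59923}{11908} - -232 = \frac{59923}{11908} + 232 = \frac{2822579}{11908}$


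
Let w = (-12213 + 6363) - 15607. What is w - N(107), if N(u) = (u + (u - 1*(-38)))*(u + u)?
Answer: -75385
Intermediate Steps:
w = -21457 (w = -5850 - 15607 = -21457)
N(u) = 2*u*(38 + 2*u) (N(u) = (u + (u + 38))*(2*u) = (u + (38 + u))*(2*u) = (38 + 2*u)*(2*u) = 2*u*(38 + 2*u))
w - N(107) = -21457 - 4*107*(19 + 107) = -21457 - 4*107*126 = -21457 - 1*53928 = -21457 - 53928 = -75385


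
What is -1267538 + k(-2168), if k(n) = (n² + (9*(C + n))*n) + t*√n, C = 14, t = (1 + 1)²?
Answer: 45461534 + 8*I*√542 ≈ 4.5462e+7 + 186.25*I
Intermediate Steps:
t = 4 (t = 2² = 4)
k(n) = n² + 4*√n + n*(126 + 9*n) (k(n) = (n² + (9*(14 + n))*n) + 4*√n = (n² + (126 + 9*n)*n) + 4*√n = (n² + n*(126 + 9*n)) + 4*√n = n² + 4*√n + n*(126 + 9*n))
-1267538 + k(-2168) = -1267538 + (4*√(-2168) + 10*(-2168)² + 126*(-2168)) = -1267538 + (4*(2*I*√542) + 10*4700224 - 273168) = -1267538 + (8*I*√542 + 47002240 - 273168) = -1267538 + (46729072 + 8*I*√542) = 45461534 + 8*I*√542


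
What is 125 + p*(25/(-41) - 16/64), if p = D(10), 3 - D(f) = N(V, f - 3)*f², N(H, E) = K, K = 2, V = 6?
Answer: 48277/164 ≈ 294.37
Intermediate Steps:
N(H, E) = 2
D(f) = 3 - 2*f²
p = -197 (p = 3 - 2*10² = 3 - 2*100 = 3 - 200 = -197)
125 + p*(25/(-41) - 16/64) = 125 - 197*(25/(-41) - 16/64) = 125 - 197*(25*(-1/41) - 16*1/64) = 125 - 197*(-25/41 - ¼) = 125 - 197*(-141/164) = 125 + 27777/164 = 48277/164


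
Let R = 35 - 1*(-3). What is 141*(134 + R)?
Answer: 24252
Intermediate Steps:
R = 38 (R = 35 + 3 = 38)
141*(134 + R) = 141*(134 + 38) = 141*172 = 24252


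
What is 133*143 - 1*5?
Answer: 19014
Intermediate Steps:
133*143 - 1*5 = 19019 - 5 = 19014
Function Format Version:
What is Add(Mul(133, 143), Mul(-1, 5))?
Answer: 19014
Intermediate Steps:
Add(Mul(133, 143), Mul(-1, 5)) = Add(19019, -5) = 19014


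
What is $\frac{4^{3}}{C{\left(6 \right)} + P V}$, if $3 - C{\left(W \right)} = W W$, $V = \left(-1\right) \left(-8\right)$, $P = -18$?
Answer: $- \frac{64}{177} \approx -0.36158$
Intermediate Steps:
$V = 8$
$C{\left(W \right)} = 3 - W^{2}$ ($C{\left(W \right)} = 3 - W W = 3 - W^{2}$)
$\frac{4^{3}}{C{\left(6 \right)} + P V} = \frac{4^{3}}{\left(3 - 6^{2}\right) - 144} = \frac{64}{\left(3 - 36\right) - 144} = \frac{64}{-33 - 144} = \frac{64}{-177} = 64 \left(- \frac{1}{177}\right) = - \frac{64}{177}$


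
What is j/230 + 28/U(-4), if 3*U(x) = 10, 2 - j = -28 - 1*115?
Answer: 2077/230 ≈ 9.0304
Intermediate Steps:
j = 145 (j = 2 - (-28 - 1*115) = 2 - (-28 - 115) = 2 - 1*(-143) = 2 + 143 = 145)
U(x) = 10/3 (U(x) = (⅓)*10 = 10/3)
j/230 + 28/U(-4) = 145/230 + 28/(10/3) = 145*(1/230) + 28*(3/10) = 29/46 + 42/5 = 2077/230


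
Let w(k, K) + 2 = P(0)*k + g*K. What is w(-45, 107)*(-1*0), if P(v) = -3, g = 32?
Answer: 0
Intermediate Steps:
w(k, K) = -2 - 3*k + 32*K (w(k, K) = -2 + (-3*k + 32*K) = -2 - 3*k + 32*K)
w(-45, 107)*(-1*0) = (-2 - 3*(-45) + 32*107)*(-1*0) = (-2 + 135 + 3424)*0 = 3557*0 = 0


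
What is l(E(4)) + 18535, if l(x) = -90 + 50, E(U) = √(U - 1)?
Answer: 18495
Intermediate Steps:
E(U) = √(-1 + U)
l(x) = -40
l(E(4)) + 18535 = -40 + 18535 = 18495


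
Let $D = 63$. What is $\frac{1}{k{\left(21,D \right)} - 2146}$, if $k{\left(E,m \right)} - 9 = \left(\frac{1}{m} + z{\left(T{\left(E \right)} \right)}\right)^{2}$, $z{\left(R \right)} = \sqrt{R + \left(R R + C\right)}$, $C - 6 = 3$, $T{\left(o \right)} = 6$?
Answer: $- \frac{32860672677}{68547354115213} - \frac{500094 \sqrt{51}}{68547354115213} \approx -0.00047944$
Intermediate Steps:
$C = 9$ ($C = 6 + 3 = 9$)
$z{\left(R \right)} = \sqrt{9 + R + R^{2}}$ ($z{\left(R \right)} = \sqrt{R + \left(R R + 9\right)} = \sqrt{R + \left(R^{2} + 9\right)} = \sqrt{R + \left(9 + R^{2}\right)} = \sqrt{9 + R + R^{2}}$)
$k{\left(E,m \right)} = 9 + \left(\sqrt{51} + \frac{1}{m}\right)^{2}$ ($k{\left(E,m \right)} = 9 + \left(\frac{1}{m} + \sqrt{9 + 6 + 6^{2}}\right)^{2} = 9 + \left(\frac{1}{m} + \sqrt{9 + 6 + 36}\right)^{2} = 9 + \left(\frac{1}{m} + \sqrt{51}\right)^{2} = 9 + \left(\sqrt{51} + \frac{1}{m}\right)^{2}$)
$\frac{1}{k{\left(21,D \right)} - 2146} = \frac{1}{\left(9 + \frac{\left(1 + 63 \sqrt{51}\right)^{2}}{3969}\right) - 2146} = \frac{1}{-2137 + \frac{\left(1 + 63 \sqrt{51}\right)^{2}}{3969}}$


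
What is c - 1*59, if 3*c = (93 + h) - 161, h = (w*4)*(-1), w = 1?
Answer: -83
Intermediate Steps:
h = -4 (h = (1*4)*(-1) = 4*(-1) = -4)
c = -24 (c = ((93 - 4) - 161)/3 = (89 - 161)/3 = (⅓)*(-72) = -24)
c - 1*59 = -24 - 1*59 = -24 - 59 = -83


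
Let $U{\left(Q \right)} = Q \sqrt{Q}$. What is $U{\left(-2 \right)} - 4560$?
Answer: $-4560 - 2 i \sqrt{2} \approx -4560.0 - 2.8284 i$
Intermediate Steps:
$U{\left(Q \right)} = Q^{\frac{3}{2}}$
$U{\left(-2 \right)} - 4560 = \left(-2\right)^{\frac{3}{2}} - 4560 = - 2 i \sqrt{2} - 4560 = -4560 - 2 i \sqrt{2}$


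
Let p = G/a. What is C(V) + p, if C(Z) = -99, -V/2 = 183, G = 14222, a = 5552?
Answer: -267713/2776 ≈ -96.438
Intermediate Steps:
V = -366 (V = -2*183 = -366)
p = 7111/2776 (p = 14222/5552 = 14222*(1/5552) = 7111/2776 ≈ 2.5616)
C(V) + p = -99 + 7111/2776 = -267713/2776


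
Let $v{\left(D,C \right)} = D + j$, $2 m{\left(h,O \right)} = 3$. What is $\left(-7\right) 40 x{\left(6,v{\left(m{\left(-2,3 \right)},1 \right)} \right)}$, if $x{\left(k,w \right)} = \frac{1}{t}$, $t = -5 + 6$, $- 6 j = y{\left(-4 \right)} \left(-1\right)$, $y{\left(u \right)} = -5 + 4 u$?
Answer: $-280$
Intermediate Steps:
$m{\left(h,O \right)} = \frac{3}{2}$ ($m{\left(h,O \right)} = \frac{1}{2} \cdot 3 = \frac{3}{2}$)
$j = - \frac{7}{2}$ ($j = - \frac{\left(-5 + 4 \left(-4\right)\right) \left(-1\right)}{6} = - \frac{\left(-5 - 16\right) \left(-1\right)}{6} = - \frac{\left(-21\right) \left(-1\right)}{6} = \left(- \frac{1}{6}\right) 21 = - \frac{7}{2} \approx -3.5$)
$v{\left(D,C \right)} = - \frac{7}{2} + D$ ($v{\left(D,C \right)} = D - \frac{7}{2} = - \frac{7}{2} + D$)
$t = 1$
$x{\left(k,w \right)} = 1$ ($x{\left(k,w \right)} = 1^{-1} = 1$)
$\left(-7\right) 40 x{\left(6,v{\left(m{\left(-2,3 \right)},1 \right)} \right)} = \left(-7\right) 40 \cdot 1 = \left(-280\right) 1 = -280$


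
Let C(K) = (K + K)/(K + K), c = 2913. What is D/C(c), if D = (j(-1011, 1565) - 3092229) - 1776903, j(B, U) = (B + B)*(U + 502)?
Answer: -9048606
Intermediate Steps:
j(B, U) = 2*B*(502 + U) (j(B, U) = (2*B)*(502 + U) = 2*B*(502 + U))
D = -9048606 (D = (2*(-1011)*(502 + 1565) - 3092229) - 1776903 = (2*(-1011)*2067 - 3092229) - 1776903 = (-4179474 - 3092229) - 1776903 = -7271703 - 1776903 = -9048606)
C(K) = 1 (C(K) = (2*K)/((2*K)) = (2*K)*(1/(2*K)) = 1)
D/C(c) = -9048606/1 = -9048606*1 = -9048606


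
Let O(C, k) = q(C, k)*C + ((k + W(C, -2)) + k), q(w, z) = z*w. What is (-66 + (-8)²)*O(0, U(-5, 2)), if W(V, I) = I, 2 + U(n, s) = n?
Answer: 32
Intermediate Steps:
U(n, s) = -2 + n
q(w, z) = w*z
O(C, k) = -2 + 2*k + k*C² (O(C, k) = (C*k)*C + ((k - 2) + k) = k*C² + ((-2 + k) + k) = k*C² + (-2 + 2*k) = -2 + 2*k + k*C²)
(-66 + (-8)²)*O(0, U(-5, 2)) = (-66 + (-8)²)*(-2 + 2*(-2 - 5) + (-2 - 5)*0²) = (-66 + 64)*(-2 + 2*(-7) - 7*0) = -2*(-2 - 14 + 0) = -2*(-16) = 32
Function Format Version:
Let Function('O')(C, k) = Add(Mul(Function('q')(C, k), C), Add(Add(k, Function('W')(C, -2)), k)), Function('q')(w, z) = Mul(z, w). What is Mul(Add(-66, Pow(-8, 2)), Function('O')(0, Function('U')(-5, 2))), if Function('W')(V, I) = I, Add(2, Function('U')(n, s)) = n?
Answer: 32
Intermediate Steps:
Function('U')(n, s) = Add(-2, n)
Function('q')(w, z) = Mul(w, z)
Function('O')(C, k) = Add(-2, Mul(2, k), Mul(k, Pow(C, 2))) (Function('O')(C, k) = Add(Mul(Mul(C, k), C), Add(Add(k, -2), k)) = Add(Mul(k, Pow(C, 2)), Add(Add(-2, k), k)) = Add(Mul(k, Pow(C, 2)), Add(-2, Mul(2, k))) = Add(-2, Mul(2, k), Mul(k, Pow(C, 2))))
Mul(Add(-66, Pow(-8, 2)), Function('O')(0, Function('U')(-5, 2))) = Mul(Add(-66, Pow(-8, 2)), Add(-2, Mul(2, Add(-2, -5)), Mul(Add(-2, -5), Pow(0, 2)))) = Mul(Add(-66, 64), Add(-2, Mul(2, -7), Mul(-7, 0))) = Mul(-2, Add(-2, -14, 0)) = Mul(-2, -16) = 32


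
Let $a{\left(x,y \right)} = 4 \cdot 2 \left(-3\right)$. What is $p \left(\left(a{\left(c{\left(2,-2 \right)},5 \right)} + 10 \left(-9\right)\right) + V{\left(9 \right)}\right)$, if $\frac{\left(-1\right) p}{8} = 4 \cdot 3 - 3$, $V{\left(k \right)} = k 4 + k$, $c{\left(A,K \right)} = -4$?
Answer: $4968$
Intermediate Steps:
$a{\left(x,y \right)} = -24$ ($a{\left(x,y \right)} = 8 \left(-3\right) = -24$)
$V{\left(k \right)} = 5 k$ ($V{\left(k \right)} = 4 k + k = 5 k$)
$p = -72$ ($p = - 8 \left(4 \cdot 3 - 3\right) = - 8 \left(12 - 3\right) = \left(-8\right) 9 = -72$)
$p \left(\left(a{\left(c{\left(2,-2 \right)},5 \right)} + 10 \left(-9\right)\right) + V{\left(9 \right)}\right) = - 72 \left(\left(-24 + 10 \left(-9\right)\right) + 5 \cdot 9\right) = - 72 \left(\left(-24 - 90\right) + 45\right) = - 72 \left(-114 + 45\right) = \left(-72\right) \left(-69\right) = 4968$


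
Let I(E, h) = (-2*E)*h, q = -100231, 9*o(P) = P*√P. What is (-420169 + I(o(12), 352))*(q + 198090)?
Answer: -41117318171 - 551141888*√3/3 ≈ -4.1436e+10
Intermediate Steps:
o(P) = P^(3/2)/9 (o(P) = (P*√P)/9 = P^(3/2)/9)
I(E, h) = -2*E*h
(-420169 + I(o(12), 352))*(q + 198090) = (-420169 - 2*12^(3/2)/9*352)*(-100231 + 198090) = (-420169 - 2*(24*√3)/9*352)*97859 = (-420169 - 2*8*√3/3*352)*97859 = (-420169 - 5632*√3/3)*97859 = -41117318171 - 551141888*√3/3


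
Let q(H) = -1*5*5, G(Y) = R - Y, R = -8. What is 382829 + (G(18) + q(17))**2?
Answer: 385430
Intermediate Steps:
G(Y) = -8 - Y
q(H) = -25 (q(H) = -5*5 = -25)
382829 + (G(18) + q(17))**2 = 382829 + ((-8 - 1*18) - 25)**2 = 382829 + ((-8 - 18) - 25)**2 = 382829 + (-26 - 25)**2 = 382829 + (-51)**2 = 382829 + 2601 = 385430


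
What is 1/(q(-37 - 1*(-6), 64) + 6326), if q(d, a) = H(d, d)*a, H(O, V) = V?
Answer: 1/4342 ≈ 0.00023031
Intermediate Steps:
q(d, a) = a*d (q(d, a) = d*a = a*d)
1/(q(-37 - 1*(-6), 64) + 6326) = 1/(64*(-37 - 1*(-6)) + 6326) = 1/(64*(-37 + 6) + 6326) = 1/(64*(-31) + 6326) = 1/(-1984 + 6326) = 1/4342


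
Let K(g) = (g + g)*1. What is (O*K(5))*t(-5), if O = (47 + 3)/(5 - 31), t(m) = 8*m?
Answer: 10000/13 ≈ 769.23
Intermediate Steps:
K(g) = 2*g (K(g) = (2*g)*1 = 2*g)
O = -25/13 (O = 50/(-26) = 50*(-1/26) = -25/13 ≈ -1.9231)
(O*K(5))*t(-5) = (-50*5/13)*(8*(-5)) = -25/13*10*(-40) = -250/13*(-40) = 10000/13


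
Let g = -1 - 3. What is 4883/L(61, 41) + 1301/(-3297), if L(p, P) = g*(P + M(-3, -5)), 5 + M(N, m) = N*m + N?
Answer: -5449681/211008 ≈ -25.827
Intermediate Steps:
M(N, m) = -5 + N + N*m (M(N, m) = -5 + (N*m + N) = -5 + (N + N*m) = -5 + N + N*m)
g = -4
L(p, P) = -28 - 4*P (L(p, P) = -4*(P + (-5 - 3 - 3*(-5))) = -4*(P + (-5 - 3 + 15)) = -4*(P + 7) = -4*(7 + P) = -28 - 4*P)
4883/L(61, 41) + 1301/(-3297) = 4883/(-28 - 4*41) + 1301/(-3297) = 4883/(-28 - 164) + 1301*(-1/3297) = 4883/(-192) - 1301/3297 = 4883*(-1/192) - 1301/3297 = -4883/192 - 1301/3297 = -5449681/211008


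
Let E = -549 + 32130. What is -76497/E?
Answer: -25499/10527 ≈ -2.4222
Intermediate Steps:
E = 31581
-76497/E = -76497/31581 = -76497*1/31581 = -25499/10527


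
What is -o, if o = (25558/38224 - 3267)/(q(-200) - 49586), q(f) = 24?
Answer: -62426125/947228944 ≈ -0.065904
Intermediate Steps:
o = 62426125/947228944 (o = (25558/38224 - 3267)/(24 - 49586) = (25558*(1/38224) - 3267)/(-49562) = (12779/19112 - 3267)*(-1/49562) = -62426125/19112*(-1/49562) = 62426125/947228944 ≈ 0.065904)
-o = -1*62426125/947228944 = -62426125/947228944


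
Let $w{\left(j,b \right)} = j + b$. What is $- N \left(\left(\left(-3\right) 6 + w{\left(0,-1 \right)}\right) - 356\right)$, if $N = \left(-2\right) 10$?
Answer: $-7500$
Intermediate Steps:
$w{\left(j,b \right)} = b + j$
$N = -20$
$- N \left(\left(\left(-3\right) 6 + w{\left(0,-1 \right)}\right) - 356\right) = - \left(-20\right) \left(\left(\left(-3\right) 6 + \left(-1 + 0\right)\right) - 356\right) = - \left(-20\right) \left(\left(-18 - 1\right) - 356\right) = - \left(-20\right) \left(-19 - 356\right) = - \left(-20\right) \left(-375\right) = \left(-1\right) 7500 = -7500$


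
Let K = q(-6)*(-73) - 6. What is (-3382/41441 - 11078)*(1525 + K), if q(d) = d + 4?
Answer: -764379488700/41441 ≈ -1.8445e+7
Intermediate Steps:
q(d) = 4 + d
K = 140 (K = (4 - 6)*(-73) - 6 = -2*(-73) - 6 = 146 - 6 = 140)
(-3382/41441 - 11078)*(1525 + K) = (-3382/41441 - 11078)*(1525 + 140) = (-3382*1/41441 - 11078)*1665 = (-3382/41441 - 11078)*1665 = -459086780/41441*1665 = -764379488700/41441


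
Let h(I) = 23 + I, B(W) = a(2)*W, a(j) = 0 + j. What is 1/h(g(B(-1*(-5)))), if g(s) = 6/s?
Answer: 5/118 ≈ 0.042373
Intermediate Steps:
a(j) = j
B(W) = 2*W
1/h(g(B(-1*(-5)))) = 1/(23 + 6/((2*(-1*(-5))))) = 1/(23 + 6/((2*5))) = 1/(23 + 6/10) = 1/(23 + 6*(1/10)) = 1/(23 + 3/5) = 1/(118/5) = 5/118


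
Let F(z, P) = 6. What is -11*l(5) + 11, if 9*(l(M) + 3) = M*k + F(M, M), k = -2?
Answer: 440/9 ≈ 48.889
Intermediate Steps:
l(M) = -7/3 - 2*M/9 (l(M) = -3 + (M*(-2) + 6)/9 = -3 + (-2*M + 6)/9 = -3 + (6 - 2*M)/9 = -3 + (2/3 - 2*M/9) = -7/3 - 2*M/9)
-11*l(5) + 11 = -11*(-7/3 - 2/9*5) + 11 = -11*(-7/3 - 10/9) + 11 = -11*(-31/9) + 11 = 341/9 + 11 = 440/9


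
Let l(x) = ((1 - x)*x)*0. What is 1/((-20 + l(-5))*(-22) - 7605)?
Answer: -1/7165 ≈ -0.00013957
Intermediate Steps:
l(x) = 0 (l(x) = (x*(1 - x))*0 = 0)
1/((-20 + l(-5))*(-22) - 7605) = 1/((-20 + 0)*(-22) - 7605) = 1/(-20*(-22) - 7605) = 1/(440 - 7605) = 1/(-7165) = -1/7165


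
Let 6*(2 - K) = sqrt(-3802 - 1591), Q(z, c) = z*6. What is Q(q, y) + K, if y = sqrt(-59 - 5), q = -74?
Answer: -442 - I*sqrt(5393)/6 ≈ -442.0 - 12.24*I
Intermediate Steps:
y = 8*I (y = sqrt(-64) = 8*I ≈ 8.0*I)
Q(z, c) = 6*z
K = 2 - I*sqrt(5393)/6 (K = 2 - sqrt(-3802 - 1591)/6 = 2 - I*sqrt(5393)/6 ≈ 2.0 - 12.24*I)
Q(q, y) + K = 6*(-74) + (2 - I*sqrt(5393)/6) = -444 + (2 - I*sqrt(5393)/6) = -442 - I*sqrt(5393)/6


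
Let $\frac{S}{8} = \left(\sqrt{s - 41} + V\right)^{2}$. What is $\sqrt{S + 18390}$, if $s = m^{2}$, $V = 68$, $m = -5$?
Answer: $\sqrt{55254 + 4352 i} \approx 235.24 + 9.25 i$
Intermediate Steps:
$s = 25$ ($s = \left(-5\right)^{2} = 25$)
$S = 8 \left(68 + 4 i\right)^{2}$ ($S = 8 \left(\sqrt{25 - 41} + 68\right)^{2} = 8 \left(\sqrt{-16} + 68\right)^{2} = 8 \left(4 i + 68\right)^{2} = 8 \left(68 + 4 i\right)^{2} \approx 36864.0 + 4352.0 i$)
$\sqrt{S + 18390} = \sqrt{\left(36864 + 4352 i\right) + 18390} = \sqrt{55254 + 4352 i}$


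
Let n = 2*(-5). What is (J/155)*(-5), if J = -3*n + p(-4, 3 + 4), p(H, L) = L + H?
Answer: -33/31 ≈ -1.0645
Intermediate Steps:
p(H, L) = H + L
n = -10
J = 33 (J = -3*(-10) + (-4 + (3 + 4)) = 30 + (-4 + 7) = 30 + 3 = 33)
(J/155)*(-5) = (33/155)*(-5) = -33/31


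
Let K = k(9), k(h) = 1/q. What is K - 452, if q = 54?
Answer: -24407/54 ≈ -451.98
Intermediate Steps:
k(h) = 1/54
K = 1/54 ≈ 0.018519
K - 452 = 1/54 - 452 = -24407/54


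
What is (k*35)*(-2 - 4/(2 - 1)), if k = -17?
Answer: 3570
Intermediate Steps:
(k*35)*(-2 - 4/(2 - 1)) = (-17*35)*(-2 - 4/(2 - 1)) = -595*(-2 - 4/1) = -595*(-2 - 4*1) = -595*(-2 - 4) = -595*(-6) = 3570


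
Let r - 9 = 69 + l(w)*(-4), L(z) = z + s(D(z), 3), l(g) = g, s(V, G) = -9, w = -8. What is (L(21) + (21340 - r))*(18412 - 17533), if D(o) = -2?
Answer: 18671718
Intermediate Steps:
L(z) = -9 + z (L(z) = z - 9 = -9 + z)
r = 110 (r = 9 + (69 - 8*(-4)) = 9 + (69 + 32) = 9 + 101 = 110)
(L(21) + (21340 - r))*(18412 - 17533) = ((-9 + 21) + (21340 - 1*110))*(18412 - 17533) = (12 + (21340 - 110))*879 = (12 + 21230)*879 = 21242*879 = 18671718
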